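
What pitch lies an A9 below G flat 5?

F double-flat 4

The ninth's letter: G down two letter names plus an octave → F.
An augmented ninth spans 15 semitones, so from Gb5 the target pitch is Fbb4.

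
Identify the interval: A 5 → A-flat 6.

A to A is the same letter name, plus an octave: an octave.
The perfect octave is 12 semitones; here we have 11, one semitone narrower: diminished.

diminished octave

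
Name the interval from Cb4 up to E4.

A3

C to E spans three letter names (C-D-E): a third.
The major third is 4 semitones; here we have 5, one semitone wider: augmented.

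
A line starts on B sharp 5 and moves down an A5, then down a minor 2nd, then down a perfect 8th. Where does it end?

D sharp 4

An augmented fifth down from B#5 is E5.
A minor second down from E5 is D#5.
Down a perfect octave from D#5: D#4 (12 semitones down).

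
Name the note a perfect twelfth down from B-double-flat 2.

E-double-flat 1

The twelfth's letter: B down five letter names plus an octave → E.
A perfect twelfth is 19 semitones; 19 semitones down from Bbb2 gives Ebb1.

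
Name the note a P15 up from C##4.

C##6

A fifteenth keeps the letter name C, two octaves up from C.
A perfect fifteenth is 24 semitones; 24 semitones up from C##4 gives C##6.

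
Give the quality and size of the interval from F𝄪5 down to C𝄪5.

perfect fourth

Descending from F##5 to C##5 is the same interval as ascending C##5 to F##5.
C to F spans four letter names (C-D-E-F): a fourth.
C##5 to F##5 is 5 semitones, matching the perfect fourth exactly, so the quality is perfect.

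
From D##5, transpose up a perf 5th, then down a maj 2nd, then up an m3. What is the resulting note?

Up a perfect fifth from D##5: A##5 (7 semitones up).
A major second down from A##5 is G##5.
Up a minor third from G##5: B#5 (3 semitones up).

B#5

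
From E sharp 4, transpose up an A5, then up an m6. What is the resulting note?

Up an augmented fifth from E#4: B##4 (8 semitones up).
Up a minor sixth from B##4: G##5 (8 semitones up).

G double-sharp 5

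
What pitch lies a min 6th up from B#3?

G#4

Six letter names up from B: G.
Moving 8 semitones up from B#3 (the size of a minor sixth) reaches G#4.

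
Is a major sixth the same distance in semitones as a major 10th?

No

A major sixth is 9 semitones but a major tenth is 16 semitones — different sizes.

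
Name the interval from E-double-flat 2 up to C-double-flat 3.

m6

E to C spans six letter names (E-F-G-A-B-C), so the interval is some kind of sixth.
Ebb2 to Cbb3 is 8 semitones, a half step short of the major sixth (9), so this is minor.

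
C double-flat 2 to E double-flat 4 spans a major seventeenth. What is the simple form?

M3

Subtracting seven from the interval number removes an octave: 17 − 14 = 3.
Quality carries through unchanged, so the simple form is a major third.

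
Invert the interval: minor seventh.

The rule of nine gives the new number: 9 − 7 = 2, so a seventh becomes a second.
The quality also flips — minor becomes major — giving a major second.

M2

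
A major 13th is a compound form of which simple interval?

Subtracting seven from the interval number removes an octave: 13 − 7 = 6.
So a major thirteenth is an octave plus a major sixth. The quality is unchanged.

M6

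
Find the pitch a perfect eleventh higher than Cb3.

Fb4

Four letters up from C (plus an octave) reaches F.
A perfect eleventh spans 17 semitones, so from Cb3 the target pitch is Fb4.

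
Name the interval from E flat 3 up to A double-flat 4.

diminished 11th

E to A spans four letter names (E-F-G-A), plus an octave, so the interval is some kind of eleventh.
A perfect eleventh would be 17 semitones; Eb3 to Abb4 is 16, one semitone narrower, so the interval is diminished.
(Equivalently, a compound diminished fourth: a diminished fourth plus an octave.)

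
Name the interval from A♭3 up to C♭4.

A to C spans three letter names (A-B-C) — that makes it a third of some quality.
Ab3 to Cb4 is 3 semitones, a half step short of the major third (4), so this is minor.

minor third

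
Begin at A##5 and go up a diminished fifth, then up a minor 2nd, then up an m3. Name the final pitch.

A6

A diminished fifth up from A##5 is E#6.
Up a minor second from E#6: F#6 (1 semitone up).
Up a minor third from F#6: A6 (3 semitones up).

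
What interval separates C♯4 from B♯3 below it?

Descending from C#4 to B#3 is the same interval as ascending B#3 to C#4.
B to C spans two letter names (B-C), so the interval is some kind of second.
A major second would be 2 semitones, but B#3 to C#4 is 1 — one semitone narrower, making it a minor second.

minor second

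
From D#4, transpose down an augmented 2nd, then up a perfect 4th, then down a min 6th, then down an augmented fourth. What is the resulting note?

Eb3

D#4 down an augmented second → C4 (3 semitones).
Up a perfect fourth from C4: F4 (5 semitones up).
A minor sixth down from F4 is A3.
An augmented fourth down from A3 is Eb3.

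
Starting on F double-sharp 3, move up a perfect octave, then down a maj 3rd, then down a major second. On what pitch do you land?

C sharp 4

A perfect octave up from F##3 is F##4.
F##4 down a major third → D#4 (4 semitones).
D#4 down a major second → C#4 (2 semitones).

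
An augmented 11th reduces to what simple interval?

A4

Subtracting seven from the interval number removes an octave: 11 − 7 = 4.
Quality carries through unchanged, so the simple form is an augmented fourth.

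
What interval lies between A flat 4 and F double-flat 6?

A to F spans six letter names (A-B-C-D-E-F), plus an octave, so the interval is some kind of thirteenth.
Ab4 to Fbb6 spans 19 semitones — two semitones narrower than the major thirteenth (21) — giving a diminished thirteenth.
(Equivalently, a compound diminished sixth: a diminished sixth plus an octave.)

diminished thirteenth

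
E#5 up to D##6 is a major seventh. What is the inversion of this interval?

Interval numbers invert to sum to nine: 7 + 2 = 9, so a seventh inverts to a second.
And major becomes minor under inversion, so we get a minor second.

minor second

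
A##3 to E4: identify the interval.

A to E spans five letter names (A-B-C-D-E), so the interval is some kind of fifth.
A##3 to E4 spans 5 semitones — two semitones narrower than the perfect fifth (7) — giving a doubly diminished fifth.

doubly diminished fifth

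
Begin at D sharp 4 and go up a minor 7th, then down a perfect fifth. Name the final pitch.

F sharp 4

Up a minor seventh from D#4: C#5 (10 semitones up).
A perfect fifth down from C#5 is F#4.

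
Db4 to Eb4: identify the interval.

major second

D to E spans two letter names (D-E): a second.
Counting semitones, Db4→Eb4 is 2, which is the major second.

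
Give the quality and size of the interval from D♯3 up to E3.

minor 2nd

D to E spans two letter names (D-E): a second.
At 1 semitone, D#3→E3 falls one short of a major second: minor.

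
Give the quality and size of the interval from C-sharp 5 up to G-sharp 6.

C to G spans five letter names (C-D-E-F-G), plus an octave, so the interval is some kind of twelfth.
The perfect twelfth spans 19 semitones, and C#5 to G#6 is exactly 19 semitones — so this is a perfect twelfth.
(Equivalently, a compound perfect fifth: a perfect fifth plus an octave.)

perfect twelfth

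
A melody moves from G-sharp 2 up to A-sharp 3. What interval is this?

major 9th

G to A spans two letter names (G-A), plus an octave: a ninth.
G#2 to A#3 is 14 semitones, matching the major ninth exactly, so the quality is major.
(Equivalently, a compound major second: a major second plus an octave.)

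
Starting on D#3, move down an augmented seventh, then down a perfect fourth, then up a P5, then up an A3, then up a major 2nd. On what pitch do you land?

Down an augmented seventh from D#3: Eb2 (12 semitones down).
Eb2 down a perfect fourth → Bb1 (5 semitones).
A perfect fifth up from Bb1 is F2.
An augmented third up from F2 is A#2.
A major second up from A#2 is B#2.

B#2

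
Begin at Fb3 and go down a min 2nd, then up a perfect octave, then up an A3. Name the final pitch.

G#4

Fb3 down a minor second → Eb3 (1 semitone).
Up a perfect octave from Eb3: Eb4 (12 semitones up).
An augmented third up from Eb4 is G#4.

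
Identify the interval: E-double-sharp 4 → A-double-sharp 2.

P12

Descending from E##4 to A##2 is the same interval as ascending A##2 to E##4.
A to E spans five letter names (A-B-C-D-E), plus an octave: a twelfth.
The perfect twelfth spans 19 semitones, and A##2 to E##4 is exactly 19 semitones — so this is a perfect twelfth.
(Equivalently, a compound perfect fifth: a perfect fifth plus an octave.)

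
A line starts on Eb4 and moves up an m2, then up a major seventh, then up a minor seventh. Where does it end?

A minor second up from Eb4 is Fb4.
A major seventh up from Fb4 is Eb5.
Up a minor seventh from Eb5: Db6 (10 semitones up).

Db6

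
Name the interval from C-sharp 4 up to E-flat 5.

C to E spans three letter names (C-D-E), plus an octave: a tenth.
C#4 to Eb5 spans 14 semitones — two semitones narrower than the major tenth (16) — giving a diminished tenth.
(Equivalently, a compound diminished third: a diminished third plus an octave.)

diminished tenth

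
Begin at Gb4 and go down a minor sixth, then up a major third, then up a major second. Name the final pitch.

E4

A minor sixth down from Gb4 is Bb3.
Up a major third from Bb3: D4 (4 semitones up).
Up a major second from D4: E4 (2 semitones up).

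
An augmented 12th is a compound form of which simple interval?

A5

Subtracting seven from the interval number removes an octave: 12 − 7 = 5.
So an augmented twelfth is an octave plus an augmented fifth. The quality is unchanged.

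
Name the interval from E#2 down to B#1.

Descending from E#2 to B#1 is the same interval as ascending B#1 to E#2.
B to E spans four letter names (B-C-D-E) — that makes it a fourth of some quality.
Counting semitones, B#1→E#2 is 5, which is the perfect fourth.

perfect fourth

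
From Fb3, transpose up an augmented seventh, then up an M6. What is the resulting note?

Up an augmented seventh from Fb3: E4 (12 semitones up).
Up a major sixth from E4: C#5 (9 semitones up).

C#5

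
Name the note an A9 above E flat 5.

Counting two letter names plus an octave up from E lands on F.
An augmented ninth is 15 semitones; 15 semitones up from Eb5 gives F#6.

F sharp 6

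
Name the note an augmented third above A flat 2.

Three letter names up from A: C.
An augmented third is 5 semitones; 5 semitones up from Ab2 gives C#3.

C sharp 3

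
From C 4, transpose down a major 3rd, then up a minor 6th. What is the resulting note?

C4 down a major third → Ab3 (4 semitones).
A minor sixth up from Ab3 is Fb4.

F flat 4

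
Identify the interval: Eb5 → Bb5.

perfect 5th

E to B spans five letter names (E-F-G-A-B) — that makes it a fifth of some quality.
Counting semitones, Eb5→Bb5 is 7, which is the perfect fifth.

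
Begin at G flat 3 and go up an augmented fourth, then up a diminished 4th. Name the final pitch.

F flat 4

Up an augmented fourth from Gb3: C4 (6 semitones up).
C4 up a diminished fourth → Fb4 (4 semitones).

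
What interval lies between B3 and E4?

B to E spans four letter names (B-C-D-E) — that makes it a fourth of some quality.
B3 to E4 is 5 semitones, matching the perfect fourth exactly, so the quality is perfect.

P4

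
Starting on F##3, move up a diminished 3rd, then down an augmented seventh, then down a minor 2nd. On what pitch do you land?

A diminished third up from F##3 is A3.
Down an augmented seventh from A3: Bbb2 (12 semitones down).
Bbb2 down a minor second → Ab2 (1 semitone).

Ab2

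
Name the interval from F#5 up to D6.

minor sixth

F to D spans six letter names (F-G-A-B-C-D) — that makes it a sixth of some quality.
F#5 to D6 is 8 semitones, a half step short of the major sixth (9), so this is minor.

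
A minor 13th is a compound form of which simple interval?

minor sixth

Subtracting seven from the interval number removes an octave: 13 − 7 = 6.
That makes a minor thirteenth a compound minor sixth — an octave plus a minor sixth.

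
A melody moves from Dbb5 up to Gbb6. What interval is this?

D to G spans four letter names (D-E-F-G), plus an octave, so the interval is some kind of eleventh.
Dbb5 to Gbb6 is 17 semitones, matching the perfect eleventh exactly, so the quality is perfect.
(Equivalently, a compound perfect fourth: a perfect fourth plus an octave.)

perfect eleventh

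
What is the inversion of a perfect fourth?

perfect fifth

Interval numbers invert to sum to nine: 4 + 5 = 9, so a fourth inverts to a fifth.
Quality inverts too: perfect stays perfect. That makes the inversion a perfect fifth.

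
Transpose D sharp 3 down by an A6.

F 2

The sixth takes the letter from D down to F.
An augmented sixth spans 10 semitones, so from D#3 the target pitch is F2.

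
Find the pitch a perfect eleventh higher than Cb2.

Fb3

Four letters up from C (plus an octave) reaches F.
A perfect eleventh is 17 semitones; 17 semitones up from Cb2 gives Fb3.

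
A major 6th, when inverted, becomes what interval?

minor third

Inverted interval numbers add to nine, so a sixth pairs with a third (6 + 3 = 9).
And major becomes minor under inversion, so we get a minor third.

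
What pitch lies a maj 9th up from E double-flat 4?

Two letters up from E (plus an octave) reaches F.
A major ninth is 14 semitones; 14 semitones up from Ebb4 gives Fb5.

F flat 5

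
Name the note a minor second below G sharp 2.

F double-sharp 2

The second takes the letter from G down to F.
A minor second spans 1 semitone, so from G#2 the target pitch is F##2.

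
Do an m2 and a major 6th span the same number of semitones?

1 semitone (minor second) vs 9 semitones (major sixth): not equal.

No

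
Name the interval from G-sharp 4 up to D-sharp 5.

perfect fifth

G to D spans five letter names (G-A-B-C-D): a fifth.
Counting semitones, G#4→D#5 is 7, which is the perfect fifth.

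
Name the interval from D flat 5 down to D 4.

diminished octave

Descending from Db5 to D4 is the same interval as ascending D4 to Db5.
D to D is the same letter name, plus an octave, so the interval is some kind of octave.
A perfect octave would be 12 semitones; D4 to Db5 is 11, one semitone narrower, so the interval is diminished.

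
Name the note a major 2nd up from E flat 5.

F 5

The second takes the letter from E up to F.
Moving 2 semitones up from Eb5 (the size of a major second) reaches F5.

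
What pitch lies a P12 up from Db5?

The twelfth's letter: D up five letter names plus an octave → A.
Moving 19 semitones up from Db5 (the size of a perfect twelfth) reaches Ab6.

Ab6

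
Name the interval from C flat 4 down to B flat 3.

minor second

Descending from Cb4 to Bb3 is the same interval as ascending Bb3 to Cb4.
B to C spans two letter names (B-C) — that makes it a second of some quality.
A major second would be 2 semitones, but Bb3 to Cb4 is 1 — one semitone narrower, making it a minor second.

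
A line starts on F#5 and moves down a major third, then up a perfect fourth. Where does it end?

F#5 down a major third → D5 (4 semitones).
Up a perfect fourth from D5: G5 (5 semitones up).

G5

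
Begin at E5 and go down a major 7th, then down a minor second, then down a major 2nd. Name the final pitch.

Down a major seventh from E5: F4 (11 semitones down).
Down a minor second from F4: E4 (1 semitone down).
Down a major second from E4: D4 (2 semitones down).

D4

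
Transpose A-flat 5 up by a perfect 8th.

The letter stays A (same as the start), shifted an octave up.
A perfect octave is 12 semitones; 12 semitones up from Ab5 gives Ab6.

A-flat 6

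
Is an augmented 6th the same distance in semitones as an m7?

Both span 10 semitones: an augmented sixth and a minor seventh are the same chromatic distance.

Yes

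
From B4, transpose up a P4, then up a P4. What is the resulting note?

B4 up a perfect fourth → E5 (5 semitones).
A perfect fourth up from E5 is A5.

A5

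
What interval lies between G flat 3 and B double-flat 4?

minor tenth

G to B spans three letter names (G-A-B), plus an octave — that makes it a tenth of some quality.
A major tenth would be 16 semitones, but Gb3 to Bbb4 is 15 — one semitone narrower, making it a minor tenth.
(Equivalently, a compound minor third: a minor third plus an octave.)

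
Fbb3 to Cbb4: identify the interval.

perfect fifth

F to C spans five letter names (F-G-A-B-C): a fifth.
The perfect fifth spans 7 semitones, and Fbb3 to Cbb4 is exactly 7 semitones — so this is a perfect fifth.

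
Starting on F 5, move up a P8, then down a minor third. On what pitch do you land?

D 6

Up a perfect octave from F5: F6 (12 semitones up).
A minor third down from F6 is D6.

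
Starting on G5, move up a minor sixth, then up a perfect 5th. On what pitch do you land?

Bb6

Up a minor sixth from G5: Eb6 (8 semitones up).
A perfect fifth up from Eb6 is Bb6.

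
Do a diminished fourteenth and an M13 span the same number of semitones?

Yes

Both span 21 semitones: a diminished fourteenth and a major thirteenth are the same chromatic distance.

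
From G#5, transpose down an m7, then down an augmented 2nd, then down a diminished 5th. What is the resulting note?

G#5 down a minor seventh → A#4 (10 semitones).
Down an augmented second from A#4: G4 (3 semitones down).
G4 down a diminished fifth → C#4 (6 semitones).

C#4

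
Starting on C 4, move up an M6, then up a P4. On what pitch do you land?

D 5

C4 up a major sixth → A4 (9 semitones).
A perfect fourth up from A4 is D5.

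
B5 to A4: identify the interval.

major 9th

Descending from B5 to A4 is the same interval as ascending A4 to B5.
A to B spans two letter names (A-B), plus an octave, so the interval is some kind of ninth.
Counting semitones, A4→B5 is 14, which is the major ninth.
(Equivalently, a compound major second: a major second plus an octave.)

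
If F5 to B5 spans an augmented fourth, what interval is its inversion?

d5

Inverted interval numbers add to nine, so a fourth pairs with a fifth (4 + 5 = 9).
And augmented becomes diminished under inversion, so we get a diminished fifth.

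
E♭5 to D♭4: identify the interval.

major 9th

Descending from Eb5 to Db4 is the same interval as ascending Db4 to Eb5.
D to E spans two letter names (D-E), plus an octave, so the interval is some kind of ninth.
The major ninth spans 14 semitones, and Db4 to Eb5 is exactly 14 semitones — so this is a major ninth.
(Equivalently, a compound major second: a major second plus an octave.)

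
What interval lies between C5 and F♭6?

diminished eleventh

C to F spans four letter names (C-D-E-F), plus an octave: an eleventh.
A perfect eleventh would be 17 semitones; C5 to Fb6 is 16, one semitone narrower, so the interval is diminished.
(Equivalently, a compound diminished fourth: a diminished fourth plus an octave.)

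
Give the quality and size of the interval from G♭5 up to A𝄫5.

minor second

G to A spans two letter names (G-A), so the interval is some kind of second.
Gb5 to Abb5 is 1 semitone, a half step short of the major second (2), so this is minor.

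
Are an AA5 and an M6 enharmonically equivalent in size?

Both span 9 semitones: a doubly augmented fifth and a major sixth are the same chromatic distance.

Yes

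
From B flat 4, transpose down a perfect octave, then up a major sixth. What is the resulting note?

G 4

A perfect octave down from Bb4 is Bb3.
Up a major sixth from Bb3: G4 (9 semitones up).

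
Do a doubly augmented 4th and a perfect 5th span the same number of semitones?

Both span 7 semitones: a doubly augmented fourth and a perfect fifth are the same chromatic distance.

Yes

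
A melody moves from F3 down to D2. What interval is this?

minor tenth

Descending from F3 to D2 is the same interval as ascending D2 to F3.
D to F spans three letter names (D-E-F), plus an octave, so the interval is some kind of tenth.
A major tenth would be 16 semitones, but D2 to F3 is 15 — one semitone narrower, making it a minor tenth.
(Equivalently, a compound minor third: a minor third plus an octave.)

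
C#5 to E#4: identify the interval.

minor sixth

Descending from C#5 to E#4 is the same interval as ascending E#4 to C#5.
E to C spans six letter names (E-F-G-A-B-C), so the interval is some kind of sixth.
At 8 semitones, E#4→C#5 falls one short of a major sixth: minor.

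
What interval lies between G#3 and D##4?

G to D spans five letter names (G-A-B-C-D): a fifth.
A perfect fifth would be 7 semitones; G#3 to D##4 is 8, one semitone wider, so the interval is augmented.

augmented fifth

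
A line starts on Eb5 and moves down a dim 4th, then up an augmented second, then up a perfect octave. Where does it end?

Eb5 down a diminished fourth → B4 (4 semitones).
An augmented second up from B4 is C##5.
A perfect octave up from C##5 is C##6.

C##6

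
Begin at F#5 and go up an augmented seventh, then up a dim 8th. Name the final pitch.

E#7

F#5 up an augmented seventh → E##6 (12 semitones).
Up a diminished octave from E##6: E#7 (11 semitones up).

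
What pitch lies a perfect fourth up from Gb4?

Counting four letter names up from G lands on C.
A perfect fourth is 5 semitones; 5 semitones up from Gb4 gives Cb5.

Cb5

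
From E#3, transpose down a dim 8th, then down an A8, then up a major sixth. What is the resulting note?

E#3 down a diminished octave → E##2 (11 semitones).
E##2 down an augmented octave → E#1 (13 semitones).
E#1 up a major sixth → C##2 (9 semitones).

C##2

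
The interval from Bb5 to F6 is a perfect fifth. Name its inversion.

perfect 4th

Interval numbers invert to sum to nine: 5 + 4 = 9, so a fifth inverts to a fourth.
Quality inverts too: perfect stays perfect. That makes the inversion a perfect fourth.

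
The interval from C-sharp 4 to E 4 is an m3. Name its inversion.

M6

Interval numbers invert to sum to nine: 3 + 6 = 9, so a third inverts to a sixth.
Quality inverts too: minor becomes major. That makes the inversion a major sixth.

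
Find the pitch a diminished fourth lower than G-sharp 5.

The fourth takes the letter from G down to D.
A diminished fourth is 4 semitones; 4 semitones down from G#5 gives D##5.

D-double-sharp 5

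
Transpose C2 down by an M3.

Ab1

The third takes the letter from C down to A.
A major third spans 4 semitones, so from C2 the target pitch is Ab1.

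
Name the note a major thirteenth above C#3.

A#4

Counting six letter names plus an octave up from C lands on A.
Moving 21 semitones up from C#3 (the size of a major thirteenth) reaches A#4.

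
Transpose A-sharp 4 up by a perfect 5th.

The fifth takes the letter from A up to E.
Moving 7 semitones up from A#4 (the size of a perfect fifth) reaches E#5.

E-sharp 5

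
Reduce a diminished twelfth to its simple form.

diminished 5th

Each octave removed subtracts seven from the number: 12 − 7 = 5.
That makes a diminished twelfth a compound diminished fifth — an octave plus a diminished fifth.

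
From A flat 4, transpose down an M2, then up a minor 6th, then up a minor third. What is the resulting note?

G double-flat 5

A major second down from Ab4 is Gb4.
A minor sixth up from Gb4 is Ebb5.
Ebb5 up a minor third → Gbb5 (3 semitones).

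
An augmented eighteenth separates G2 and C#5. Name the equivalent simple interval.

A4

Each octave removed subtracts seven from the number: 18 − 14 = 4.
Quality carries through unchanged, so the simple form is an augmented fourth.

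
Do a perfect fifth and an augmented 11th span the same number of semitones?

No

A perfect fifth spans 7 semitones; an augmented eleventh spans 18 semitones. They differ by 11.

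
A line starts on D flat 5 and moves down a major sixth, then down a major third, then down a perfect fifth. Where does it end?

Down a major sixth from Db5: Fb4 (9 semitones down).
A major third down from Fb4 is Dbb4.
A perfect fifth down from Dbb4 is Gbb3.

G double-flat 3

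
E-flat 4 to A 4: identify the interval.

A4

E to A spans four letter names (E-F-G-A), so the interval is some kind of fourth.
A perfect fourth would be 5 semitones; Eb4 to A4 is 6, one semitone wider, so the interval is augmented.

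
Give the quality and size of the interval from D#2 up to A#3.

D to A spans five letter names (D-E-F-G-A), plus an octave: a twelfth.
The perfect twelfth spans 19 semitones, and D#2 to A#3 is exactly 19 semitones — so this is a perfect twelfth.
(Equivalently, a compound perfect fifth: a perfect fifth plus an octave.)

perfect twelfth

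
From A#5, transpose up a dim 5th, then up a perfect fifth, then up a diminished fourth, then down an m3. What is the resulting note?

C7

A#5 up a diminished fifth → E6 (6 semitones).
E6 up a perfect fifth → B6 (7 semitones).
Up a diminished fourth from B6: Eb7 (4 semitones up).
Eb7 down a minor third → C7 (3 semitones).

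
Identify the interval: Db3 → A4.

A12

D to A spans five letter names (D-E-F-G-A), plus an octave: a twelfth.
Db3 to A4 spans 20 semitones — one semitone wider than the perfect twelfth (19) — giving an augmented twelfth.
(Equivalently, a compound augmented fifth: an augmented fifth plus an octave.)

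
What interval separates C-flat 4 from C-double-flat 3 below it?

Descending from Cb4 to Cbb3 is the same interval as ascending Cbb3 to Cb4.
C to C is the same letter name, plus an octave: an octave.
A perfect octave would be 12 semitones; Cbb3 to Cb4 is 13, one semitone wider, so the interval is augmented.

A8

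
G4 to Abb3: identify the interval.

Descending from G4 to Abb3 is the same interval as ascending Abb3 to G4.
A to G spans seven letter names (A-B-C-D-E-F-G), so the interval is some kind of seventh.
A major seventh would be 11 semitones; Abb3 to G4 is 12, one semitone wider, so the interval is augmented.

augmented seventh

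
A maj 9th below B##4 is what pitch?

The ninth's letter: B down two letter names plus an octave → A.
A major ninth spans 14 semitones, so from B##4 the target pitch is A##3.

A##3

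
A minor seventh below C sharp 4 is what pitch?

Counting seven letter names down from C lands on D.
Moving 10 semitones down from C#4 (the size of a minor seventh) reaches D#3.

D sharp 3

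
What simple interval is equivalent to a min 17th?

m3

Subtracting seven from the interval number removes an octave: 17 − 14 = 3.
Quality carries through unchanged, so the simple form is a minor third.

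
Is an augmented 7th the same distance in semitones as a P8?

Yes

An augmented seventh spans 12 semitones, and a perfect octave also spans 12 semitones — they're enharmonic.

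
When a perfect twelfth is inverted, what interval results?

First reduce the compound perfect twelfth to its simple form, a perfect fifth.
Inverted interval numbers add to nine, so a fifth pairs with a fourth (5 + 4 = 9).
The quality also flips — perfect stays perfect — giving a perfect fourth.

perfect fourth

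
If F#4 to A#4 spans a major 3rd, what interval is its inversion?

minor sixth

Inverted interval numbers add to nine, so a third pairs with a sixth (3 + 6 = 9).
Quality inverts too: major becomes minor. That makes the inversion a minor sixth.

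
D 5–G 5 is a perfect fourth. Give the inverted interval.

perfect 5th

Interval numbers invert to sum to nine: 4 + 5 = 9, so a fourth inverts to a fifth.
The quality also flips — perfect stays perfect — giving a perfect fifth.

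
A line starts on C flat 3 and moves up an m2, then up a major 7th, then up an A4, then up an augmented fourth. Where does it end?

B 4

Cb3 up a minor second → Dbb3 (1 semitone).
A major seventh up from Dbb3 is Cb4.
An augmented fourth up from Cb4 is F4.
An augmented fourth up from F4 is B4.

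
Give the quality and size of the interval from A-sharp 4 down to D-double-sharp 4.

Descending from A#4 to D##4 is the same interval as ascending D##4 to A#4.
D to A spans five letter names (D-E-F-G-A) — that makes it a fifth of some quality.
A perfect fifth would be 7 semitones; D##4 to A#4 is 6, one semitone narrower, so the interval is diminished.

diminished 5th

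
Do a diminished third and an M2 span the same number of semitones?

A diminished third = 2 semitones = a major second; enharmonically equal.

Yes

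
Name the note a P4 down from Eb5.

Bb4

Counting four letter names down from E lands on B.
A perfect fourth is 5 semitones; 5 semitones down from Eb5 gives Bb4.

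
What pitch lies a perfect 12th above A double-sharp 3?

Counting five letter names plus an octave up from A lands on E.
Moving 19 semitones up from A##3 (the size of a perfect twelfth) reaches E##5.

E double-sharp 5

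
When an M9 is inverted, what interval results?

m7

First reduce the compound major ninth to its simple form, a major second.
The rule of nine gives the new number: 9 − 2 = 7, so a second becomes a seventh.
And major becomes minor under inversion, so we get a minor seventh.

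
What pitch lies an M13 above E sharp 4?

The thirteenth's letter: E up six letter names plus an octave → C.
A major thirteenth is 21 semitones; 21 semitones up from E#4 gives C##6.

C double-sharp 6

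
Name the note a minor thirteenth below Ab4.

Counting six letter names plus an octave down from A lands on C.
A minor thirteenth is 20 semitones; 20 semitones down from Ab4 gives C3.

C3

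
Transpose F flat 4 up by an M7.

Seven letter names up from F: E.
A major seventh spans 11 semitones, so from Fb4 the target pitch is Eb5.

E flat 5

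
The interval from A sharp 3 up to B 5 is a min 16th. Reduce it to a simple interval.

Each octave removed subtracts seven from the number: 16 − 14 = 2.
That makes a minor sixteenth a compound minor second — 2 octaves plus a minor second.

m2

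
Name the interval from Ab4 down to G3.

Descending from Ab4 to G3 is the same interval as ascending G3 to Ab4.
G to A spans two letter names (G-A), plus an octave — that makes it a ninth of some quality.
At 13 semitones, G3→Ab4 falls one short of a major ninth: minor.
(Equivalently, a compound minor second: a minor second plus an octave.)

m9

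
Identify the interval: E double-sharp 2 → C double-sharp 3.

E to C spans six letter names (E-F-G-A-B-C) — that makes it a sixth of some quality.
A major sixth would be 9 semitones, but E##2 to C##3 is 8 — one semitone narrower, making it a minor sixth.

minor sixth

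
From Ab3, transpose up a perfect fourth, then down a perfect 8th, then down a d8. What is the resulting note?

D2

Up a perfect fourth from Ab3: Db4 (5 semitones up).
Db4 down a perfect octave → Db3 (12 semitones).
Down a diminished octave from Db3: D2 (11 semitones down).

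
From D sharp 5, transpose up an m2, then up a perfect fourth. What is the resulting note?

D#5 up a minor second → E5 (1 semitone).
E5 up a perfect fourth → A5 (5 semitones).

A 5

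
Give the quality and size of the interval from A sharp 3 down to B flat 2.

augmented seventh

Descending from A#3 to Bb2 is the same interval as ascending Bb2 to A#3.
B to A spans seven letter names (B-C-D-E-F-G-A): a seventh.
A major seventh would be 11 semitones; Bb2 to A#3 is 12, one semitone wider, so the interval is augmented.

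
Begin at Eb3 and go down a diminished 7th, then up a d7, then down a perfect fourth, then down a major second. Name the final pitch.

Ab2

Eb3 down a diminished seventh → F#2 (9 semitones).
A diminished seventh up from F#2 is Eb3.
Eb3 down a perfect fourth → Bb2 (5 semitones).
Bb2 down a major second → Ab2 (2 semitones).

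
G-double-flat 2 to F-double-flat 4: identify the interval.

minor 14th

G to F spans seven letter names (G-A-B-C-D-E-F), plus an octave, so the interval is some kind of fourteenth.
At 22 semitones, Gbb2→Fbb4 falls one short of a major fourteenth: minor.
(Equivalently, a compound minor seventh: a minor seventh plus an octave.)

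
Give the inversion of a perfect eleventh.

perfect 5th

First reduce the compound perfect eleventh to its simple form, a perfect fourth.
Inverted interval numbers add to nine, so a fourth pairs with a fifth (4 + 5 = 9).
The quality also flips — perfect stays perfect — giving a perfect fifth.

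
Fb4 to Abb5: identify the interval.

F to A spans three letter names (F-G-A), plus an octave — that makes it a tenth of some quality.
At 15 semitones, Fb4→Abb5 falls one short of a major tenth: minor.
(Equivalently, a compound minor third: a minor third plus an octave.)

minor tenth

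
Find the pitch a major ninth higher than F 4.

G 5

Counting two letter names plus an octave up from F lands on G.
A major ninth is 14 semitones; 14 semitones up from F4 gives G5.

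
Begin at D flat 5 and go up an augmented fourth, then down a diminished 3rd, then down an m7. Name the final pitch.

F double-sharp 4

Up an augmented fourth from Db5: G5 (6 semitones up).
Down a diminished third from G5: E#5 (2 semitones down).
A minor seventh down from E#5 is F##4.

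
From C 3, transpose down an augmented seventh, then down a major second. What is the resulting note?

An augmented seventh down from C3 is Dbb2.
Down a major second from Dbb2: Cbb2 (2 semitones down).

C double-flat 2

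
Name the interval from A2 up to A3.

perfect octave

A to A is the same letter name, plus an octave, so the interval is some kind of octave.
A2 to A3 is 12 semitones, matching the perfect octave exactly, so the quality is perfect.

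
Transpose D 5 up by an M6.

B 5

Six letter names up from D: B.
A major sixth is 9 semitones; 9 semitones up from D5 gives B5.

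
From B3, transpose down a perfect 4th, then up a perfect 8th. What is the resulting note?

Down a perfect fourth from B3: F#3 (5 semitones down).
Up a perfect octave from F#3: F#4 (12 semitones up).

F#4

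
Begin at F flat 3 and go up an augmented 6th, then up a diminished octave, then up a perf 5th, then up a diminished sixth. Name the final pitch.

F double-flat 6

Fb3 up an augmented sixth → D4 (10 semitones).
Up a diminished octave from D4: Db5 (11 semitones up).
Db5 up a perfect fifth → Ab5 (7 semitones).
A diminished sixth up from Ab5 is Fbb6.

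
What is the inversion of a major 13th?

m3

First reduce the compound major thirteenth to its simple form, a major sixth.
Interval numbers invert to sum to nine: 6 + 3 = 9, so a sixth inverts to a third.
Quality inverts too: major becomes minor. That makes the inversion a minor third.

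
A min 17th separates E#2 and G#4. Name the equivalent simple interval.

Take out 2 octaves (14 from the number): 17 − 14 = 3.
Quality carries through unchanged, so the simple form is a minor third.

minor third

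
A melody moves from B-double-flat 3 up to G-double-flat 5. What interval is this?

minor thirteenth

B to G spans six letter names (B-C-D-E-F-G), plus an octave: a thirteenth.
At 20 semitones, Bbb3→Gbb5 falls one short of a major thirteenth: minor.
(Equivalently, a compound minor sixth: a minor sixth plus an octave.)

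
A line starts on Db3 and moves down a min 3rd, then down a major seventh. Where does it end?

Db3 down a minor third → Bb2 (3 semitones).
Down a major seventh from Bb2: Cb2 (11 semitones down).

Cb2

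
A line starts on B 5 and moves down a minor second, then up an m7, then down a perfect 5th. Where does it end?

B5 down a minor second → A#5 (1 semitone).
Up a minor seventh from A#5: G#6 (10 semitones up).
G#6 down a perfect fifth → C#6 (7 semitones).

C sharp 6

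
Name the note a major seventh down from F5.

Gb4

Counting seven letter names down from F lands on G.
A major seventh is 11 semitones; 11 semitones down from F5 gives Gb4.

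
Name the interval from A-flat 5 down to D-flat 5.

Descending from Ab5 to Db5 is the same interval as ascending Db5 to Ab5.
D to A spans five letter names (D-E-F-G-A), so the interval is some kind of fifth.
Counting semitones, Db5→Ab5 is 7, which is the perfect fifth.

perfect fifth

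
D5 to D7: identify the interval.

P15

D to D is the same letter name, plus 2 octaves, so the interval is some kind of fifteenth.
The perfect fifteenth spans 24 semitones, and D5 to D7 is exactly 24 semitones — so this is a perfect fifteenth.
(Equivalently, a compound perfect octave: a perfect octave plus an octave.)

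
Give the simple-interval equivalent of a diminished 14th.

d7

Each octave removed subtracts seven from the number: 14 − 7 = 7.
So a diminished fourteenth is an octave plus a diminished seventh. The quality is unchanged.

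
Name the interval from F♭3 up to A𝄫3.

m3

F to A spans three letter names (F-G-A), so the interval is some kind of third.
At 3 semitones, Fb3→Abb3 falls one short of a major third: minor.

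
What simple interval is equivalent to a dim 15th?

d8

Each octave removed subtracts seven from the number: 15 − 7 = 8.
So a diminished fifteenth is an octave plus a diminished octave. The quality is unchanged.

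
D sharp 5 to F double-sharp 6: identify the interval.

major tenth

D to F spans three letter names (D-E-F), plus an octave — that makes it a tenth of some quality.
D#5 to F##6 is 16 semitones, matching the major tenth exactly, so the quality is major.
(Equivalently, a compound major third: a major third plus an octave.)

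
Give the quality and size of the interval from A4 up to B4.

major second

A to B spans two letter names (A-B), so the interval is some kind of second.
A4 to B4 is 2 semitones, matching the major second exactly, so the quality is major.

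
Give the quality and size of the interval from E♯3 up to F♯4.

E to F spans two letter names (E-F), plus an octave: a ninth.
A major ninth would be 14 semitones, but E#3 to F#4 is 13 — one semitone narrower, making it a minor ninth.
(Equivalently, a compound minor second: a minor second plus an octave.)

m9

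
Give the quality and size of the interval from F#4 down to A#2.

minor thirteenth

Descending from F#4 to A#2 is the same interval as ascending A#2 to F#4.
A to F spans six letter names (A-B-C-D-E-F), plus an octave — that makes it a thirteenth of some quality.
At 20 semitones, A#2→F#4 falls one short of a major thirteenth: minor.
(Equivalently, a compound minor sixth: a minor sixth plus an octave.)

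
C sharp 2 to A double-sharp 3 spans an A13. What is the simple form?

Subtracting seven from the interval number removes an octave: 13 − 7 = 6.
Quality carries through unchanged, so the simple form is an augmented sixth.

augmented sixth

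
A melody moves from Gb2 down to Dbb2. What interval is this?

augmented fourth

Descending from Gb2 to Dbb2 is the same interval as ascending Dbb2 to Gb2.
D to G spans four letter names (D-E-F-G): a fourth.
A perfect fourth would be 5 semitones; Dbb2 to Gb2 is 6, one semitone wider, so the interval is augmented.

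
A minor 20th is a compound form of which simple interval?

Subtracting seven from the interval number removes an octave: 20 − 14 = 6.
That makes a minor twentieth a compound minor sixth — 2 octaves plus a minor sixth.

minor 6th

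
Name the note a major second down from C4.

Counting two letter names down from C lands on B.
A major second is 2 semitones; 2 semitones down from C4 gives Bb3.

Bb3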